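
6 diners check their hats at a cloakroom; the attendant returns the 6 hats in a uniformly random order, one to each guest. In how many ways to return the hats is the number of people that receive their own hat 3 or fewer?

704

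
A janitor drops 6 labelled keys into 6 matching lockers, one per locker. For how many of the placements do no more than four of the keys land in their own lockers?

# with exactly i fixed is C(6,i)·!(6-i); sum over i=0..4:
  i=0: C(6,0)·!6 = 1·265 = 265
  i=1: C(6,1)·!5 = 6·44 = 264
  i=2: C(6,2)·!4 = 15·9 = 135
  i=3: C(6,3)·!3 = 20·2 = 40
  i=4: C(6,4)·!2 = 15·1 = 15
Total = 719.

719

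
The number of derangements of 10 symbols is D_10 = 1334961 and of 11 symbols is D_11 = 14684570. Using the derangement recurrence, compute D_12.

176214841

D_12 = (12-1)·(D_11 + D_10) = 11·(14684570 + 1334961) = 11·16019531 = 176214841.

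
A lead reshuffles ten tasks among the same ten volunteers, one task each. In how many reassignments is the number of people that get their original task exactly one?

Choose which one of the 10 is fixed: C(10,1) = 10.
The other 9 form a derangement: !9 = 133496.
Total: 10 × 133496 = 1334960.

1334960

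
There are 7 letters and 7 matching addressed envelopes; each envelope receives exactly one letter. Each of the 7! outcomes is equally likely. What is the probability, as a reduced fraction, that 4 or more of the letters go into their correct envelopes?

23/1260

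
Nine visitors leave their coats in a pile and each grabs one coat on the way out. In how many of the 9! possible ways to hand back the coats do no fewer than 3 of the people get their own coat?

# with exactly i fixed is C(9,i)·!(9-i); sum over i=3..9:
  i=3: C(9,3)·!6 = 84·265 = 22260
  i=4: C(9,4)·!5 = 126·44 = 5544
  i=5: C(9,5)·!4 = 126·9 = 1134
  i=6: C(9,6)·!3 = 84·2 = 168
  i=7: C(9,7)·!2 = 36·1 = 36
  i=8: C(9,8)·!1 = 9·0 = 0
  i=9: C(9,9)·!0 = 1·1 = 1
Total = 29143.

29143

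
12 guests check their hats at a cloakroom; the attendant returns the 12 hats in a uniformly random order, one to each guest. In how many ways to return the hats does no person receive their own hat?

176214841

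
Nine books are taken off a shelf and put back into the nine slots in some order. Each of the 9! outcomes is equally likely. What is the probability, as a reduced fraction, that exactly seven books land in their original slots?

Favorable outcomes: C(9,7)·!2 = 36·1 = 36.
Total outcomes: 9! = 362880.
Probability = 36/362880 = 1/10080.

1/10080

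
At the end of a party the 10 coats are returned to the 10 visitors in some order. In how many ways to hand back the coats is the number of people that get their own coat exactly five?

Pick the 5 fixed positions: C(10,5) = 252 ways.
The remaining 5 must be deranged: !5 = 44.
Total: 252 × 44 = 11088.

11088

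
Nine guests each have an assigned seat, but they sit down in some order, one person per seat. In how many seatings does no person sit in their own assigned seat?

133496

Use !n = (n-1)(!(n-1) + !(n-2)).
!9 = 8·(14833 + 1854) = 8·16687 = 133496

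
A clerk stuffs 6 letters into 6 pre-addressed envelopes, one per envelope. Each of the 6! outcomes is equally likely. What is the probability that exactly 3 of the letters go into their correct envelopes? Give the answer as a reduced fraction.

Favorable outcomes: C(6,3)·!3 = 20·2 = 40.
Total outcomes: 6! = 720.
Probability = 40/720 = 1/18.

1/18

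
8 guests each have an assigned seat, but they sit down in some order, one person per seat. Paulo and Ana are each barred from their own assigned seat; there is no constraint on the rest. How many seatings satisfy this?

30960

Inclusion-exclusion on the 2 forbidden self-matches:
Σ_{j=0}^{2} (-1)^j C(2,j)(8-j)!
= C(2,0)·8! - C(2,1)·7! + C(2,2)·6!
= 40320 - 10080 + 720
= 30960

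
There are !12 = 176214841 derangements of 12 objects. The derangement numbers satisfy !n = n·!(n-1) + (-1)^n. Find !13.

2290792932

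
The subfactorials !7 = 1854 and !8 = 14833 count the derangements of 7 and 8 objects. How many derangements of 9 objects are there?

133496

!9 = (9-1)·(!8 + !7) = 8·(14833 + 1854) = 8·16687 = 133496.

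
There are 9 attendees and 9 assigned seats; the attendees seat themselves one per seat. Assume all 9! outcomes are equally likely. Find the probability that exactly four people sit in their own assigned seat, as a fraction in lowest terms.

11/720

Favorable outcomes: C(9,4)·!5 = 126·44 = 5544.
Total outcomes: 9! = 362880.
Probability = 5544/362880 = 11/720.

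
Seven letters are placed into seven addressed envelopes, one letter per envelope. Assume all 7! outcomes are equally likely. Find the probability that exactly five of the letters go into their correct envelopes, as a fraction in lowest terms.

Favorable outcomes: C(7,5)·!2 = 21·1 = 21.
Total outcomes: 7! = 5040.
Probability = 21/5040 = 1/240.

1/240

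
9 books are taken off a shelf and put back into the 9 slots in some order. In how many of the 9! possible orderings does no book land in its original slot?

133496

The subfactorial !9 = [9!/e] (nearest integer).
9! = 362880, and 362880/e ≈ 133496.09, so !9 = 133496.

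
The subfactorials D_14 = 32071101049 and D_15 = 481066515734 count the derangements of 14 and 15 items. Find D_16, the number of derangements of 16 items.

7697064251745

D_16 = (16-1)·(D_15 + D_14) = 15·(481066515734 + 32071101049) = 15·513137616783 = 7697064251745.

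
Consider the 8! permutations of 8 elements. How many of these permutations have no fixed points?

14833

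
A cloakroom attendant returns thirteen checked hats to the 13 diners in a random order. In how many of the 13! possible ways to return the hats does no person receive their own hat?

Use !n = (n-1)(!(n-1) + !(n-2)).
!13 = 12·(176214841 + 14684570) = 12·190899411 = 2290792932

2290792932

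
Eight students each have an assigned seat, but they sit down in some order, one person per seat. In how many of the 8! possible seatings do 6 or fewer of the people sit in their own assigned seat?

Sum C(8,i)·!(8-i) for i = 0..6:
  i=0: C(8,0)·!8 = 1·14833 = 14833
  i=1: C(8,1)·!7 = 8·1854 = 14832
  i=2: C(8,2)·!6 = 28·265 = 7420
  i=3: C(8,3)·!5 = 56·44 = 2464
  i=4: C(8,4)·!4 = 70·9 = 630
  i=5: C(8,5)·!3 = 56·2 = 112
  i=6: C(8,6)·!2 = 28·1 = 28
Total = 40319.

40319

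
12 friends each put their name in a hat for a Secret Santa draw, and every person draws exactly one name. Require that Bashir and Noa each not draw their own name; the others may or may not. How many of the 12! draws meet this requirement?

402796800

Let A_j be the event that the j-th constrained one is fixed. By inclusion-exclusion over the 2 events:
Σ_{j=0}^{2} (-1)^j C(2,j)(12-j)!
= C(2,0)·12! - C(2,1)·11! + C(2,2)·10!
= 479001600 - 79833600 + 3628800
= 402796800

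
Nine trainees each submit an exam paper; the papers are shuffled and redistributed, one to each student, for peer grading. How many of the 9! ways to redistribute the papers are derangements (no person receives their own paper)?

133496

Use !n = (n-1)(!(n-1) + !(n-2)).
!9 = 8·(14833 + 1854) = 8·16687 = 133496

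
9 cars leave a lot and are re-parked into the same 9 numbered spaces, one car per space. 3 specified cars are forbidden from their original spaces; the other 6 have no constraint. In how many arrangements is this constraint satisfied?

256320

Inclusion-exclusion on the 3 forbidden self-matches:
Σ_{j=0}^{3} (-1)^j C(3,j)(9-j)!
= C(3,0)·9! - C(3,1)·8! + C(3,2)·7! - C(3,3)·6!
= 362880 - 120960 + 15120 - 720
= 256320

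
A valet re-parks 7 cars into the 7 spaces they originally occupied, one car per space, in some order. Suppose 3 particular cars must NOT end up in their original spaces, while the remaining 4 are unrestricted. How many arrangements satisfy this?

3216

Let A_j be the event that the j-th constrained one is fixed. By inclusion-exclusion over the 3 events:
Σ_{j=0}^{3} (-1)^j C(3,j)(7-j)!
= C(3,0)·7! - C(3,1)·6! + C(3,2)·5! - C(3,3)·4!
= 5040 - 2160 + 360 - 24
= 3216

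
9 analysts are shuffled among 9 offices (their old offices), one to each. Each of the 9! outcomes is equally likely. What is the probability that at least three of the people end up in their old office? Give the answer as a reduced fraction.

Favorable outcomes: Σ_{i≥3} C(9,i)·!(9-i) = 84·265 + 126·44 + 126·9 + 84·2 + 36·1 + 9·0 + 1·1 = 29143.
Total outcomes: 9! = 362880.
Probability = 29143/362880 = 29143/362880.

29143/362880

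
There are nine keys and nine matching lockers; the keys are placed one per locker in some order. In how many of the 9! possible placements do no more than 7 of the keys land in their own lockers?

362879

# with exactly i fixed is C(9,i)·!(9-i); sum over i=0..7:
  i=0: C(9,0)·!9 = 1·133496 = 133496
  i=1: C(9,1)·!8 = 9·14833 = 133497
  i=2: C(9,2)·!7 = 36·1854 = 66744
  i=3: C(9,3)·!6 = 84·265 = 22260
  i=4: C(9,4)·!5 = 126·44 = 5544
  i=5: C(9,5)·!4 = 126·9 = 1134
  i=6: C(9,6)·!3 = 84·2 = 168
  i=7: C(9,7)·!2 = 36·1 = 36
Total = 362879.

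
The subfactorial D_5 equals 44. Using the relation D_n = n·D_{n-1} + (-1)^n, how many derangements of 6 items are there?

265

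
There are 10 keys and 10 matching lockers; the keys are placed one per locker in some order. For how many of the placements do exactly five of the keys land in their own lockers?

11088

Choose which 5 of the 10 are fixed: C(10,5) = 252.
The other 5 form a derangement: !5 = 44.
Total: 252 × 44 = 11088.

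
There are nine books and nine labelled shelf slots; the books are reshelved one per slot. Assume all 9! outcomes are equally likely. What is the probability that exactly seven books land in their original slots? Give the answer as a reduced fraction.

Favorable outcomes: C(9,7)·!2 = 36·1 = 36.
Total outcomes: 9! = 362880.
Probability = 36/362880 = 1/10080.

1/10080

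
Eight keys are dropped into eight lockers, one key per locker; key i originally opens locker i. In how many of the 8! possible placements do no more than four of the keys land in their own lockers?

40179

# with exactly i fixed is C(8,i)·!(8-i); sum over i=0..4:
  i=0: C(8,0)·!8 = 1·14833 = 14833
  i=1: C(8,1)·!7 = 8·1854 = 14832
  i=2: C(8,2)·!6 = 28·265 = 7420
  i=3: C(8,3)·!5 = 56·44 = 2464
  i=4: C(8,4)·!4 = 70·9 = 630
Total = 40179.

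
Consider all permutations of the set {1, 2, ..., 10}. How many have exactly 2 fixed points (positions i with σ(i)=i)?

Pick the 2 fixed positions: C(10,2) = 45 ways.
The remaining 8 must be deranged: !8 = 14833.
Total: 45 × 14833 = 667485.

667485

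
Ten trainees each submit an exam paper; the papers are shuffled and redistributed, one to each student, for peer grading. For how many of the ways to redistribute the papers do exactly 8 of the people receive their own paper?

45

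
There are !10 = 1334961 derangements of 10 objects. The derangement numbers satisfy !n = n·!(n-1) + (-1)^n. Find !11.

14684570

!11 = 11·1334961 - 1 = 14684570.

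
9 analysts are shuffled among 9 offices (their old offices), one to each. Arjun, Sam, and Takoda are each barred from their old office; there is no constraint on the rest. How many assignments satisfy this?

256320

Inclusion-exclusion on the 3 forbidden self-matches:
Σ_{j=0}^{3} (-1)^j C(3,j)(9-j)!
= C(3,0)·9! - C(3,1)·8! + C(3,2)·7! - C(3,3)·6!
= 362880 - 120960 + 15120 - 720
= 256320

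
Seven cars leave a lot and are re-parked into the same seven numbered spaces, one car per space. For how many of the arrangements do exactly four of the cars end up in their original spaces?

70

Choose which 4 of the 7 are fixed: C(7,4) = 35.
The other 3 form a derangement: !3 = 2.
Total: 35 × 2 = 70.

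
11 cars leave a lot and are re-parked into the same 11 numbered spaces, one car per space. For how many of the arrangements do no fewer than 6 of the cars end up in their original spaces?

# with exactly i fixed is C(11,i)·!(11-i); sum over i=6..11:
  i=6: C(11,6)·!5 = 462·44 = 20328
  i=7: C(11,7)·!4 = 330·9 = 2970
  i=8: C(11,8)·!3 = 165·2 = 330
  i=9: C(11,9)·!2 = 55·1 = 55
  i=10: C(11,10)·!1 = 11·0 = 0
  i=11: C(11,11)·!0 = 1·1 = 1
Total = 23684.

23684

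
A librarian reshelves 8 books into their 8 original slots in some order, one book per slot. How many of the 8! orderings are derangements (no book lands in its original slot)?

14833

!8 is the nearest integer to 8!/e.
8! = 40320, and 40320/e ≈ 14832.90, so !8 = 14833.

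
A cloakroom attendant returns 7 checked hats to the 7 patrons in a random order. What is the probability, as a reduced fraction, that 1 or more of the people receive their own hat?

Favorable outcomes: Σ_{i≥1} C(7,i)·!(7-i) = 7·265 + 21·44 + 35·9 + 35·2 + 21·1 + 7·0 + 1·1 = 3186.
Total outcomes: 7! = 5040.
Probability = 3186/5040 = 177/280.

177/280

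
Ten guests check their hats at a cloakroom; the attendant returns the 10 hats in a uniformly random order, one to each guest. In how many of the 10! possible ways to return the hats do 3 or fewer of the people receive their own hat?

3559886

Sum C(10,i)·!(10-i) for i = 0..3:
  i=0: C(10,0)·!10 = 1·1334961 = 1334961
  i=1: C(10,1)·!9 = 10·133496 = 1334960
  i=2: C(10,2)·!8 = 45·14833 = 667485
  i=3: C(10,3)·!7 = 120·1854 = 222480
Total = 3559886.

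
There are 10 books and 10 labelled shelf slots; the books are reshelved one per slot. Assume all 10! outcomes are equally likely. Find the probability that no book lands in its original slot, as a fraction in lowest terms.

16481/44800

Favorable outcomes: !10 = 1334961.
Total outcomes: 10! = 3628800.
Probability = 1334961/3628800 = 16481/44800.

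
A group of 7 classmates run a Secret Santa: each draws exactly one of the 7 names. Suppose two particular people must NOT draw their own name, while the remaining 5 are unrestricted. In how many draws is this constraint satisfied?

Let A_j be the event that the j-th constrained one is fixed. By inclusion-exclusion over the 2 events:
Σ_{j=0}^{2} (-1)^j C(2,j)(7-j)!
= C(2,0)·7! - C(2,1)·6! + C(2,2)·5!
= 5040 - 1440 + 120
= 3720

3720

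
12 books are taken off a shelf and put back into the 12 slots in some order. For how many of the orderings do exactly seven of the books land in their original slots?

34848

Choose which 7 of the 12 are fixed: C(12,7) = 792.
The other 5 form a derangement: !5 = 44.
Total: 792 × 44 = 34848.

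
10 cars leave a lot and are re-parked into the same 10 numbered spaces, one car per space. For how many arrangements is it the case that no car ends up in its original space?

1334961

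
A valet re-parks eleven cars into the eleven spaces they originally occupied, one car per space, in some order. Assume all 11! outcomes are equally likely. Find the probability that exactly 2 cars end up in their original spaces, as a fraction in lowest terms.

Favorable outcomes: C(11,2)·!9 = 55·133496 = 7342280.
Total outcomes: 11! = 39916800.
Probability = 7342280/39916800 = 16687/90720.

16687/90720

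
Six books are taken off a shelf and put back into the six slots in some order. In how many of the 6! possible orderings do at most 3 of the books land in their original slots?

704

Sum C(6,i)·!(6-i) for i = 0..3:
  i=0: C(6,0)·!6 = 1·265 = 265
  i=1: C(6,1)·!5 = 6·44 = 264
  i=2: C(6,2)·!4 = 15·9 = 135
  i=3: C(6,3)·!3 = 20·2 = 40
Total = 704.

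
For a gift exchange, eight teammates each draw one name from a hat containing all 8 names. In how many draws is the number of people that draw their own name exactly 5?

Choose which 5 of the 8 are fixed: C(8,5) = 56.
The remaining 3 must be deranged: !3 = 2.
Total: 56 × 2 = 112.

112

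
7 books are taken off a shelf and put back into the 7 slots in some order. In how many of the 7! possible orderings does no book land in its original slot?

1854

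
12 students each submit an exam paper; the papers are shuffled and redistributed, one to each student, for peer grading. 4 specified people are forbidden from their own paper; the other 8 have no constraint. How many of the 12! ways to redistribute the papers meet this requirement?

339696000

Let A_j be the event that the j-th constrained one is fixed. By inclusion-exclusion over the 4 events:
Σ_{j=0}^{4} (-1)^j C(4,j)(12-j)!
= C(4,0)·12! - C(4,1)·11! + C(4,2)·10! - C(4,3)·9! + C(4,4)·8!
= 479001600 - 159667200 + 21772800 - 1451520 + 40320
= 339696000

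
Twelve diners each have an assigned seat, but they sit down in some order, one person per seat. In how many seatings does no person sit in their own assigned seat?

176214841

The subfactorial !12 = [12!/e] (nearest integer).
12! = 479001600, and 479001600/e ≈ 176214840.93, so !12 = 176214841.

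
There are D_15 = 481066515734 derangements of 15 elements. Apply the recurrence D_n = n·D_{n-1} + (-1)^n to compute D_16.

D_16 = 16·481066515734 + 1 = 7697064251745.

7697064251745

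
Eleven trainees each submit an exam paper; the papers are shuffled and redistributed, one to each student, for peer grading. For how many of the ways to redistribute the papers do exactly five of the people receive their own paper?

Choose which 5 of the 11 are fixed: C(11,5) = 462.
The other 6 form a derangement: !6 = 265.
Total: 462 × 265 = 122430.

122430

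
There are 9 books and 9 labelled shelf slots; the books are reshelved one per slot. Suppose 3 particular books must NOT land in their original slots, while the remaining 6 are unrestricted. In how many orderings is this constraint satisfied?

Inclusion-exclusion on the 3 forbidden self-matches:
Σ_{j=0}^{3} (-1)^j C(3,j)(9-j)!
= C(3,0)·9! - C(3,1)·8! + C(3,2)·7! - C(3,3)·6!
= 362880 - 120960 + 15120 - 720
= 256320

256320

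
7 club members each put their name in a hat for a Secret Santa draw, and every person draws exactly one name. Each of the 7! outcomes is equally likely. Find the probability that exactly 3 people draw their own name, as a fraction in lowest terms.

Favorable outcomes: C(7,3)·!4 = 35·9 = 315.
Total outcomes: 7! = 5040.
Probability = 315/5040 = 1/16.

1/16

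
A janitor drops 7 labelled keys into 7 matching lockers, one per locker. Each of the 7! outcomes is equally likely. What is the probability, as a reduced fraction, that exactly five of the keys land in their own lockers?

Favorable outcomes: C(7,5)·!2 = 21·1 = 21.
Total outcomes: 7! = 5040.
Probability = 21/5040 = 1/240.

1/240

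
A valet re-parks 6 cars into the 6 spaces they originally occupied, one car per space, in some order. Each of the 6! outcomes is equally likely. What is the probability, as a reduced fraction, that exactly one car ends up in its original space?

11/30

Favorable outcomes: C(6,1)·!5 = 6·44 = 264.
Total outcomes: 6! = 720.
Probability = 264/720 = 11/30.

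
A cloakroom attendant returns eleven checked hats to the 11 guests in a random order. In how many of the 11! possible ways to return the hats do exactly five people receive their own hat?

122430

Choose which 5 of the 11 are fixed: C(11,5) = 462.
The other 6 form a derangement: !6 = 265.
Total: 462 × 265 = 122430.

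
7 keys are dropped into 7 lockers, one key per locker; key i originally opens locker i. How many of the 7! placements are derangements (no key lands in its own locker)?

1854

The number of derangements of 7 is !7 = Σ_{k=0}^{7} (-1)^k·7!/k!
= 7! - 7!/1! + 7!/2! - 7!/3! + 7!/4! - 7!/5! + 7!/6! - 7!/7!
= 5040 - 5040 + 2520 - 840 + 210 - 42 + 7 - 1
= 1854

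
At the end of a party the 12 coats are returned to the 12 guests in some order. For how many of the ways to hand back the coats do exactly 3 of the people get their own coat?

Pick the 3 fixed positions: C(12,3) = 220 ways.
The remaining 9 must be deranged: !9 = 133496.
Total: 220 × 133496 = 29369120.

29369120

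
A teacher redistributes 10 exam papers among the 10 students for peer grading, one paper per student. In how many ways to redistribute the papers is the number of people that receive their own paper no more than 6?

# with exactly i fixed is C(10,i)·!(10-i); sum over i=0..6:
  i=0: C(10,0)·!10 = 1·1334961 = 1334961
  i=1: C(10,1)·!9 = 10·133496 = 1334960
  i=2: C(10,2)·!8 = 45·14833 = 667485
  i=3: C(10,3)·!7 = 120·1854 = 222480
  i=4: C(10,4)·!6 = 210·265 = 55650
  i=5: C(10,5)·!5 = 252·44 = 11088
  i=6: C(10,6)·!4 = 210·9 = 1890
Total = 3628514.

3628514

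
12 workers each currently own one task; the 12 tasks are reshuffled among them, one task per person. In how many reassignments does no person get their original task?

!12 = 12! · Σ_{k=0}^{12} (-1)^k/k!
= 12! - 12!/1! + 12!/2! - 12!/3! + 12!/4! - 12!/5! + 12!/6! - 12!/7! + 12!/8! - 12!/9! + 12!/10! - 12!/11! + 12!/12!
= 479001600 - 479001600 + 239500800 - 79833600 + 19958400 - 3991680 + 665280 - 95040 + 11880 - 1320 + 132 - 12 + 1
= 176214841

176214841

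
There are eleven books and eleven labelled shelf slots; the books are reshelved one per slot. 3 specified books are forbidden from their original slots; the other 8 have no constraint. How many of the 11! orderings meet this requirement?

30078720

Let A_j be the event that the j-th constrained one is fixed. By inclusion-exclusion over the 3 events:
Σ_{j=0}^{3} (-1)^j C(3,j)(11-j)!
= C(3,0)·11! - C(3,1)·10! + C(3,2)·9! - C(3,3)·8!
= 39916800 - 10886400 + 1088640 - 40320
= 30078720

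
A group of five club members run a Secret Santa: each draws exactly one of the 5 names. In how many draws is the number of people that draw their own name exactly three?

10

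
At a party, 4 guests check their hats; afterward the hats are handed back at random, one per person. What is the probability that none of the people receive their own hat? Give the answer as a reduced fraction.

3/8

Favorable outcomes: !4 = 9.
Total outcomes: 4! = 24.
Probability = 9/24 = 3/8.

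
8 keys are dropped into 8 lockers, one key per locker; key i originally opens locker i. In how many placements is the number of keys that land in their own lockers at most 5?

# with exactly i fixed is C(8,i)·!(8-i); sum over i=0..5:
  i=0: C(8,0)·!8 = 1·14833 = 14833
  i=1: C(8,1)·!7 = 8·1854 = 14832
  i=2: C(8,2)·!6 = 28·265 = 7420
  i=3: C(8,3)·!5 = 56·44 = 2464
  i=4: C(8,4)·!4 = 70·9 = 630
  i=5: C(8,5)·!3 = 56·2 = 112
Total = 40291.

40291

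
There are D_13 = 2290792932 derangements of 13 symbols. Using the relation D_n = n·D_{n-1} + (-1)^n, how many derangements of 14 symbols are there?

D_14 = 14·2290792932 + 1 = 32071101049.

32071101049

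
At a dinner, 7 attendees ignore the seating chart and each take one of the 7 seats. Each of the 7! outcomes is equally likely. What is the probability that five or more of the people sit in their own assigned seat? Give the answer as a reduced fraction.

11/2520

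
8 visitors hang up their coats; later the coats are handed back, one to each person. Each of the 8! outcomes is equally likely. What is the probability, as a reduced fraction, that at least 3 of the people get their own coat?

Favorable outcomes: Σ_{i≥3} C(8,i)·!(8-i) = 56·44 + 70·9 + 56·2 + 28·1 + 8·0 + 1·1 = 3235.
Total outcomes: 8! = 40320.
Probability = 3235/40320 = 647/8064.

647/8064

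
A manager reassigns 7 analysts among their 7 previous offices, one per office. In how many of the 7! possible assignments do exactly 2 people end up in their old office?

924

Pick the 2 fixed positions: C(7,2) = 21 ways.
The remaining 5 must be deranged: !5 = 44.
Total: 21 × 44 = 924.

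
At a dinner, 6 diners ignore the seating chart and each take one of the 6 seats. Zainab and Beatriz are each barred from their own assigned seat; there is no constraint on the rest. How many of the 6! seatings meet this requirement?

Inclusion-exclusion on the 2 forbidden self-matches:
Σ_{j=0}^{2} (-1)^j C(2,j)(6-j)!
= C(2,0)·6! - C(2,1)·5! + C(2,2)·4!
= 720 - 240 + 24
= 504

504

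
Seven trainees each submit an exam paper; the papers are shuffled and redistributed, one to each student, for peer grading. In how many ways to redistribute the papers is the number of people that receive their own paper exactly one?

1855

Pick the single fixed position: C(7,1) = 7 ways.
The remaining 6 must be deranged: !6 = 265.
Total: 7 × 265 = 1855.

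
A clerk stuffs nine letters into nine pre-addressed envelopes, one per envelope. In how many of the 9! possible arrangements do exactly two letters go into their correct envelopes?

66744

Pick the 2 fixed positions: C(9,2) = 36 ways.
The other 7 form a derangement: !7 = 1854.
Total: 36 × 1854 = 66744.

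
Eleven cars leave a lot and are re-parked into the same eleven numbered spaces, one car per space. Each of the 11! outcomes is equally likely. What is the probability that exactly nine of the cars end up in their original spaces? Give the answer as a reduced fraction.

Favorable outcomes: C(11,9)·!2 = 55·1 = 55.
Total outcomes: 11! = 39916800.
Probability = 55/39916800 = 1/725760.

1/725760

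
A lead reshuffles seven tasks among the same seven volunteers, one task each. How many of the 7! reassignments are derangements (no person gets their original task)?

Recurrence: !7 = 6·(!6 + !5).
!7 = 6·(265 + 44) = 6·309 = 1854

1854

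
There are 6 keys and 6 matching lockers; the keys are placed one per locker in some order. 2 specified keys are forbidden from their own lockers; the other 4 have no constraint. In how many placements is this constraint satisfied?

504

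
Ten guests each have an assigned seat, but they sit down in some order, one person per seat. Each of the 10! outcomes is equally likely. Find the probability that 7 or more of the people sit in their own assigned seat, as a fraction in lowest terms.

Favorable outcomes: Σ_{i≥7} C(10,i)·!(10-i) = 120·2 + 45·1 + 10·0 + 1·1 = 286.
Total outcomes: 10! = 3628800.
Probability = 286/3628800 = 143/1814400.

143/1814400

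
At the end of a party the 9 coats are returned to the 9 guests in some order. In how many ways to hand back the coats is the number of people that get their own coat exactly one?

Choose which one of the 9 is fixed: C(9,1) = 9.
The other 8 form a derangement: !8 = 14833.
Total: 9 × 14833 = 133497.

133497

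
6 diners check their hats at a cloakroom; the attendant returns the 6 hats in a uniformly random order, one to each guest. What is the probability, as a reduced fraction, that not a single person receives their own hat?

Favorable outcomes: !6 = 265.
Total outcomes: 6! = 720.
Probability = 265/720 = 53/144.

53/144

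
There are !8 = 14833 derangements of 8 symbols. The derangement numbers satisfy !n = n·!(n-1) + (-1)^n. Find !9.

!9 = 9·14833 - 1 = 133496.

133496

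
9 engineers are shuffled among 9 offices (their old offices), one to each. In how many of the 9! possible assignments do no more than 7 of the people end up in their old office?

362879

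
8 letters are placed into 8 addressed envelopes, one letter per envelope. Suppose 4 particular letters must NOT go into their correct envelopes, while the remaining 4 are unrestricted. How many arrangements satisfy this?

24024

Let A_j be the event that the j-th constrained one is fixed. By inclusion-exclusion over the 4 events:
Σ_{j=0}^{4} (-1)^j C(4,j)(8-j)!
= C(4,0)·8! - C(4,1)·7! + C(4,2)·6! - C(4,3)·5! + C(4,4)·4!
= 40320 - 20160 + 4320 - 480 + 24
= 24024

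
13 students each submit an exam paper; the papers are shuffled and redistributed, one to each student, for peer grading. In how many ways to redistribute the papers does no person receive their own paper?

2290792932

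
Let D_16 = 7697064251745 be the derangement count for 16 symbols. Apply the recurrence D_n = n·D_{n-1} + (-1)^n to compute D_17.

D_17 = 17·7697064251745 - 1 = 130850092279664.

130850092279664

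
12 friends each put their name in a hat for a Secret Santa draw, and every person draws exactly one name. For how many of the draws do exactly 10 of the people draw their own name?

Choose which 10 of the 12 are fixed: C(12,10) = 66.
The remaining 2 must be deranged: !2 = 1.
Total: 66 × 1 = 66.

66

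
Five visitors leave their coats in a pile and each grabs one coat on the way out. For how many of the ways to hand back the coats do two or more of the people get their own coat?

Sum C(5,i)·!(5-i) for i = 2..5:
  i=2: C(5,2)·!3 = 10·2 = 20
  i=3: C(5,3)·!2 = 10·1 = 10
  i=4: C(5,4)·!1 = 5·0 = 0
  i=5: C(5,5)·!0 = 1·1 = 1
Total = 31.

31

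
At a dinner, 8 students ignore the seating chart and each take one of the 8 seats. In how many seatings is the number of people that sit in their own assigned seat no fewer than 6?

29

# with exactly i fixed is C(8,i)·!(8-i); sum over i=6..8:
  i=6: C(8,6)·!2 = 28·1 = 28
  i=7: C(8,7)·!1 = 8·0 = 0
  i=8: C(8,8)·!0 = 1·1 = 1
Total = 29.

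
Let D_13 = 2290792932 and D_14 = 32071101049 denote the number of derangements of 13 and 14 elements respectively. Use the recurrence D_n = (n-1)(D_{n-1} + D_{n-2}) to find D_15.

D_15 = (15-1)·(D_14 + D_13) = 14·(32071101049 + 2290792932) = 14·34361893981 = 481066515734.

481066515734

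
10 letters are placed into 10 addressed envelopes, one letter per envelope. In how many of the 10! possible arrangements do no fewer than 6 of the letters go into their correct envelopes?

Sum C(10,i)·!(10-i) for i = 6..10:
  i=6: C(10,6)·!4 = 210·9 = 1890
  i=7: C(10,7)·!3 = 120·2 = 240
  i=8: C(10,8)·!2 = 45·1 = 45
  i=9: C(10,9)·!1 = 10·0 = 0
  i=10: C(10,10)·!0 = 1·1 = 1
Total = 2176.

2176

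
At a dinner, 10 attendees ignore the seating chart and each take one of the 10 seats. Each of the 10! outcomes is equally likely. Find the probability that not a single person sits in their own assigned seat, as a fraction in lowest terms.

Favorable outcomes: !10 = 1334961.
Total outcomes: 10! = 3628800.
Probability = 1334961/3628800 = 16481/44800.

16481/44800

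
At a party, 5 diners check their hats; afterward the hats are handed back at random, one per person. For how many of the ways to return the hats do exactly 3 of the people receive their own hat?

10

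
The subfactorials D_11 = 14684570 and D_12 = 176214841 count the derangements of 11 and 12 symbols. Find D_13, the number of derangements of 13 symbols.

2290792932

D_13 = (13-1)·(D_12 + D_11) = 12·(176214841 + 14684570) = 12·190899411 = 2290792932.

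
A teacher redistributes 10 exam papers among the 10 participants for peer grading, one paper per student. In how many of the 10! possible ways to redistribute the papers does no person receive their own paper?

1334961

Use !n = n·!(n-1) + (-1)^n.
!10 = 10·133496 + 1 = 1334961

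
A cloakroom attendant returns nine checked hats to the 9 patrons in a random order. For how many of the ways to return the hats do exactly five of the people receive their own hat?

Pick the 5 fixed positions: C(9,5) = 126 ways.
The remaining 4 must be deranged: !4 = 9.
Total: 126 × 9 = 1134.

1134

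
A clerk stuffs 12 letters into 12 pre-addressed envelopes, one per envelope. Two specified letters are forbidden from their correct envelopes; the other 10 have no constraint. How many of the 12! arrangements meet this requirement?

Inclusion-exclusion on the 2 forbidden self-matches:
Σ_{j=0}^{2} (-1)^j C(2,j)(12-j)!
= C(2,0)·12! - C(2,1)·11! + C(2,2)·10!
= 479001600 - 79833600 + 3628800
= 402796800

402796800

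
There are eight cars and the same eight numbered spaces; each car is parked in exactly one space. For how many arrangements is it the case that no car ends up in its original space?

14833

By inclusion-exclusion, !8 = Σ (-1)^k · 8!/k! for k=0..8
= 8! - 8!/1! + 8!/2! - 8!/3! + 8!/4! - 8!/5! + 8!/6! - 8!/7! + 8!/8!
= 40320 - 40320 + 20160 - 6720 + 1680 - 336 + 56 - 8 + 1
= 14833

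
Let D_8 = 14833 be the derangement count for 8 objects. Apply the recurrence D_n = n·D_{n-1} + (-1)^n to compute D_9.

D_9 = 9·14833 - 1 = 133496.

133496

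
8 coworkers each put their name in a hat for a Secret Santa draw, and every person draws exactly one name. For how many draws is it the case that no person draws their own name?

14833

By inclusion-exclusion, !8 = Σ (-1)^k · 8!/k! for k=0..8
= 8! - 8!/1! + 8!/2! - 8!/3! + 8!/4! - 8!/5! + 8!/6! - 8!/7! + 8!/8!
= 40320 - 40320 + 20160 - 6720 + 1680 - 336 + 56 - 8 + 1
= 14833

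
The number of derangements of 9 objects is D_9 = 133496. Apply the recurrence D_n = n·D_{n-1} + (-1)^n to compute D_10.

D_10 = 10·133496 + 1 = 1334961.

1334961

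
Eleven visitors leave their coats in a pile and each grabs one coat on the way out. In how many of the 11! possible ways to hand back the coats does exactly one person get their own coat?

14684571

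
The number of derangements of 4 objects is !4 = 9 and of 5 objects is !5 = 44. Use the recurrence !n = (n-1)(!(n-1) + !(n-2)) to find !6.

265

!6 = (6-1)·(!5 + !4) = 5·(44 + 9) = 5·53 = 265.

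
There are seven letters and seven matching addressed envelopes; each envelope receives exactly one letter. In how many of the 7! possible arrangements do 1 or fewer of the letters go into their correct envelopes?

Sum C(7,i)·!(7-i) for i = 0..1:
  i=0: C(7,0)·!7 = 1·1854 = 1854
  i=1: C(7,1)·!6 = 7·265 = 1855
Total = 3709.

3709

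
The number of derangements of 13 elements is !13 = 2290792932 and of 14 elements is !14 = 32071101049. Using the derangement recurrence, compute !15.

!15 = (15-1)·(!14 + !13) = 14·(32071101049 + 2290792932) = 14·34361893981 = 481066515734.

481066515734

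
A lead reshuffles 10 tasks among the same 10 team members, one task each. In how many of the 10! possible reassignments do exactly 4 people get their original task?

55650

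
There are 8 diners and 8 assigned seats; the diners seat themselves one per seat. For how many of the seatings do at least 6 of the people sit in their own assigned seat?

Sum C(8,i)·!(8-i) for i = 6..8:
  i=6: C(8,6)·!2 = 28·1 = 28
  i=7: C(8,7)·!1 = 8·0 = 0
  i=8: C(8,8)·!0 = 1·1 = 1
Total = 29.

29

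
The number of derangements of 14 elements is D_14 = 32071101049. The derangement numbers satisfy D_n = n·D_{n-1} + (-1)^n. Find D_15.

D_15 = 15·32071101049 - 1 = 481066515734.

481066515734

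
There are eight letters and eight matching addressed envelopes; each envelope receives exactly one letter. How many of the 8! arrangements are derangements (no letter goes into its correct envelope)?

Use !n = (n-1)(!(n-1) + !(n-2)).
!8 = 7·(1854 + 265) = 7·2119 = 14833

14833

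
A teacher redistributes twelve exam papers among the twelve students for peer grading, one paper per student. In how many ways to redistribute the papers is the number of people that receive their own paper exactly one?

176214840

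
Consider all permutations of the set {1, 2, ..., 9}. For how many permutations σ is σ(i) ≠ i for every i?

133496

Use !n = (n-1)(!(n-1) + !(n-2)).
!9 = 8·(14833 + 1854) = 8·16687 = 133496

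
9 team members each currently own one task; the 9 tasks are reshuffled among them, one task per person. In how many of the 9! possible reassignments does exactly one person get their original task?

133497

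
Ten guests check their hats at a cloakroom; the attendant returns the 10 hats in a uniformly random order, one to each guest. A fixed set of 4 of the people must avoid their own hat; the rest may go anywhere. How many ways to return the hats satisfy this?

Inclusion-exclusion on the 4 forbidden self-matches:
Σ_{j=0}^{4} (-1)^j C(4,j)(10-j)!
= C(4,0)·10! - C(4,1)·9! + C(4,2)·8! - C(4,3)·7! + C(4,4)·6!
= 3628800 - 1451520 + 241920 - 20160 + 720
= 2399760

2399760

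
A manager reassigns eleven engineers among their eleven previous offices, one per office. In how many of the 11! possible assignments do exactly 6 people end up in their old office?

20328

Pick the 6 fixed positions: C(11,6) = 462 ways.
The remaining 5 must be deranged: !5 = 44.
Total: 462 × 44 = 20328.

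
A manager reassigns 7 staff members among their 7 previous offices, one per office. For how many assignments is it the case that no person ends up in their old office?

1854

Recurrence: !7 = 6·(!6 + !5).
!7 = 6·(265 + 44) = 6·309 = 1854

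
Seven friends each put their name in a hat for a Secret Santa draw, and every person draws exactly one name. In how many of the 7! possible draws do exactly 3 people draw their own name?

Choose which 3 of the 7 are fixed: C(7,3) = 35.
The other 4 form a derangement: !4 = 9.
Total: 35 × 9 = 315.

315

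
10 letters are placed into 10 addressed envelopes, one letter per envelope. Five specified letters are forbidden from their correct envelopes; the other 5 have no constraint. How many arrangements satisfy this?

2170680

Let A_j be the event that the j-th constrained one is fixed. By inclusion-exclusion over the 5 events:
Σ_{j=0}^{5} (-1)^j C(5,j)(10-j)!
= C(5,0)·10! - C(5,1)·9! + C(5,2)·8! - C(5,3)·7! + C(5,4)·6! - C(5,5)·5!
= 3628800 - 1814400 + 403200 - 50400 + 3600 - 120
= 2170680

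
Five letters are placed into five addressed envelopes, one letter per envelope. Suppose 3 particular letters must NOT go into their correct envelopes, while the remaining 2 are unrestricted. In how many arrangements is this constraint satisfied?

Let A_j be the event that the j-th constrained one is fixed. By inclusion-exclusion over the 3 events:
Σ_{j=0}^{3} (-1)^j C(3,j)(5-j)!
= C(3,0)·5! - C(3,1)·4! + C(3,2)·3! - C(3,3)·2!
= 120 - 72 + 18 - 2
= 64

64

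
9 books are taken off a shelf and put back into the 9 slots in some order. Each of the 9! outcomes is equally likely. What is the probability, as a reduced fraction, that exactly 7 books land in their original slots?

Favorable outcomes: C(9,7)·!2 = 36·1 = 36.
Total outcomes: 9! = 362880.
Probability = 36/362880 = 1/10080.

1/10080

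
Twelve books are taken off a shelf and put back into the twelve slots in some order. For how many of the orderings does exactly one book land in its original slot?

Pick the single fixed position: C(12,1) = 12 ways.
The remaining 11 must be deranged: !11 = 14684570.
Total: 12 × 14684570 = 176214840.

176214840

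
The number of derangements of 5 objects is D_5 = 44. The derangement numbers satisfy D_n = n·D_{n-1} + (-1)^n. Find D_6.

265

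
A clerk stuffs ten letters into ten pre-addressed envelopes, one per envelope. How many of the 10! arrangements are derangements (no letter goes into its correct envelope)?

By inclusion-exclusion, !10 = Σ (-1)^k · 10!/k! for k=0..10
= 10! - 10!/1! + 10!/2! - 10!/3! + 10!/4! - 10!/5! + 10!/6! - 10!/7! + 10!/8! - 10!/9! + 10!/10!
= 3628800 - 3628800 + 1814400 - 604800 + 151200 - 30240 + 5040 - 720 + 90 - 10 + 1
= 1334961

1334961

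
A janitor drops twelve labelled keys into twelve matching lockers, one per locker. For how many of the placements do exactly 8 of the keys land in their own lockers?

Choose which 8 of the 12 are fixed: C(12,8) = 495.
The other 4 form a derangement: !4 = 9.
Total: 495 × 9 = 4455.

4455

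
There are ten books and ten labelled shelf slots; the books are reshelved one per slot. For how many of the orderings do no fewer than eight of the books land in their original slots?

46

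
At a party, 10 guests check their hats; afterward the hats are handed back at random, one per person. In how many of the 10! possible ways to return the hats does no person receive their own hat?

1334961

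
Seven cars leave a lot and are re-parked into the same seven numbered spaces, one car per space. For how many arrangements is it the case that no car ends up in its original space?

The number of derangements of 7 is !7 = Σ_{k=0}^{7} (-1)^k·7!/k!
= 7! - 7!/1! + 7!/2! - 7!/3! + 7!/4! - 7!/5! + 7!/6! - 7!/7!
= 5040 - 5040 + 2520 - 840 + 210 - 42 + 7 - 1
= 1854

1854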